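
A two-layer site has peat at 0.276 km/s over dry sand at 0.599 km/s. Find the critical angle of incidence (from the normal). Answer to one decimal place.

27.4°

Critical incidence: sin θ_c = V₁/V₂ = 0.276/0.599 = 0.4608.
θ_c = arcsin 0.4608 = 27.44°.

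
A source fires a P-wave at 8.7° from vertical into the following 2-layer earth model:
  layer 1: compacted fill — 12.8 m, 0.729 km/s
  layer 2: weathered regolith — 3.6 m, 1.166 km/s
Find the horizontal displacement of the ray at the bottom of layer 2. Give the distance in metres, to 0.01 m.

p = sin θ₁/V₁ = sin 8.7°/0.729 = 2.0749e-01 s/km is conserved through the stack.
Layer 1: θ = 8.70°; offset = 12.8·tan 8.70° = 1.9587 m.
Layer 2: sin θ = p·1.166 = 0.2419 → θ = 14.00°; offset = 3.6·tan 14.00° = 0.8976 m.
Σ offsets = 2.8563 m.

2.86 m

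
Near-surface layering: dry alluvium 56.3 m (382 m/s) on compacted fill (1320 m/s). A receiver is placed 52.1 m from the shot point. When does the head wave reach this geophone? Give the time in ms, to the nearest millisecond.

322 ms

t = x/V₂ + 2h·√(V₂²−V₁²)/(V₁V₂).
√(V₂²−V₁²) = √(1320²−382²) = 1263.5 m/s; delay term = 2·56.3·1263.5/(382·1320) = 0.28215 s.
t = 52.1/1320 + 0.28215 = 0.32162 s.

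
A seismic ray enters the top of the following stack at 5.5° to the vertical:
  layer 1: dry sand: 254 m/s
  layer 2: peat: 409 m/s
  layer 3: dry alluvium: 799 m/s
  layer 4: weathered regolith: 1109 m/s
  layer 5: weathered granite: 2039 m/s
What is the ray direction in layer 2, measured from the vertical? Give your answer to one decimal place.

Ray parameter p = sin 5.5° / 254 = 3.7735e-04 s/m.
sin θ_2 = p·V_2 = 3.7735e-04 × 409 = 0.1543.
θ_2 = 8.88° from the vertical.

8.9°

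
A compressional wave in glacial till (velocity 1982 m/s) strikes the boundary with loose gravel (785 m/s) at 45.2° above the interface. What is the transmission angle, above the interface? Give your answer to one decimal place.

73.8°

Convert to the normal: θ₁ = 90° − 45.2° = 44.8°.
sin θ₁/V₁ = sin θ₂/V₂ ⇒ sin θ₂ = 785·sin 44.8°/1982 = 785·0.7046/1982 = 0.2791.
θ₂ = sin⁻¹(0.2791) = 16.21° (from vertical).
From the interface: 90° − 16.21° = 73.79°.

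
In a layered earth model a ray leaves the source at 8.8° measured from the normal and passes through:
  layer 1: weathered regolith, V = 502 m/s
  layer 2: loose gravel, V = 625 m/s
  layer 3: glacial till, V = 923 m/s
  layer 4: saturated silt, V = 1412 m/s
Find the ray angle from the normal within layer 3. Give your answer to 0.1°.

16.3°

Snell's law across each interface conserves sin θ / V, so sin θ_3 = V_3·sin θ₁/V₁.
sin θ_3 = 923 × sin 8.8° / 502 = 0.2813.
θ_3 = arcsin 0.2813 = 16.34°.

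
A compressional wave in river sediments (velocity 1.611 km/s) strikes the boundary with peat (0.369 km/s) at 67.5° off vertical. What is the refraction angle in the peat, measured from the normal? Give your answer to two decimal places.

sin θ₁/V₁ = sin θ₂/V₂ ⇒ sin θ₂ = 0.369·sin 67.5°/1.611 = 0.369·0.9239/1.611 = 0.2116.
θ₂ = sin⁻¹(0.2116) = 12.22° (from vertical).

12.22°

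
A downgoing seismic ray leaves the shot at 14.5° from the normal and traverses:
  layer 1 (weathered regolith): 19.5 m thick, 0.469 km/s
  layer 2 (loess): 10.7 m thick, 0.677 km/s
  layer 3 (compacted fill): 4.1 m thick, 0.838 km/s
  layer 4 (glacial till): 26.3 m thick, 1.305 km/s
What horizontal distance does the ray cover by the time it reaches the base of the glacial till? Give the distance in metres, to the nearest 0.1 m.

36.8 m

Apply Snell's law at each interface; in layer i the horizontal offset is hᵢ·tan θᵢ.
Layer 1: θ = 14.50°; offset = 19.5·tan 14.50° = 5.043 m.
Layer 2: sin θ = 0.677·sin 14.5°/0.469 = 0.3614, θ = 21.19°; offset = 10.7·tan 21.19° = 4.148 m.
Layer 3: sin θ = 0.838·sin 14.5°/0.469 = 0.4474, θ = 26.58°; offset = 4.1·tan 26.58° = 2.051 m.
Layer 4: sin θ = 1.305·sin 14.5°/0.469 = 0.6967, θ = 44.16°; offset = 26.3·tan 44.16° = 25.541 m.
Summing the layer offsets gives 36.783 m.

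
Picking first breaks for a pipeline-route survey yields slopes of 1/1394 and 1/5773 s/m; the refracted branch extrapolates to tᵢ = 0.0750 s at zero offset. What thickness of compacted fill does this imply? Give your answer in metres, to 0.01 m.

h = tᵢ·V₁·V₂ / (2·√(V₂²−V₁²)).
√(V₂²−V₁²) = √(5773² − 1394²) = 5602.2 m/s.
h = 0.075 s × 1394 × 5773 / (2 × 5602.2) = 53.87 m.

53.87 m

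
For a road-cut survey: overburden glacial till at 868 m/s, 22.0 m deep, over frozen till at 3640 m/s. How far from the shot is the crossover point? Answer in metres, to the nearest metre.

θ_c = arcsin(868/3640) = 13.80°, so cos θ_c = 0.9712 and tᵢ = 2h cos θ_c/V₁ = 0.0492 s.
At crossover x/V₁ = x/V₂ + tᵢ ⇒ x = tᵢ/(1/V₁ − 1/V₂) = 0.04923/(1.1521e-03 − 2.7473e-04) = 56.11 m.

56 m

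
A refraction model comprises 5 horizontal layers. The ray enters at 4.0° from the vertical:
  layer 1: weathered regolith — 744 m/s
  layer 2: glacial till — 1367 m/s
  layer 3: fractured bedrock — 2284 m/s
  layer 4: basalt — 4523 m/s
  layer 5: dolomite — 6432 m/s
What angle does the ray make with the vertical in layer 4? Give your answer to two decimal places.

25.09°

Ray parameter p = sin 4.0° / 744 = 9.3759e-05 s/m.
sin θ_4 = p·V_4 = 9.3759e-05 × 4523 = 0.4241.
θ_4 = arcsin 0.4241 = 25.09°.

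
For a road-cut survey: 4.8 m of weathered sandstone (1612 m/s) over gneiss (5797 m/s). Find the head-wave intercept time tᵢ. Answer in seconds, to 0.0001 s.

θ_c = arcsin(V₁/V₂) = arcsin(1612/5797) = 16.15°; cos θ_c = 0.9606.
tᵢ = 2h·cos θ_c / V₁ = 2·4.8·0.9606 / 1612 = 0.00572 s.

0.0057 s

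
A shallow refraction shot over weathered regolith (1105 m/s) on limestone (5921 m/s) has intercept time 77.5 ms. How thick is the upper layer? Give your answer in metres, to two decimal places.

h = tᵢ·V₁·V₂ / (2·√(V₂²−V₁²)).
√(V₂²−V₁²) = √(5921² − 1105²) = 5817.0 m/s.
h = 0.0775 s × 1105 × 5921 / (2 × 5817.0) = 43.58 m.

43.58 m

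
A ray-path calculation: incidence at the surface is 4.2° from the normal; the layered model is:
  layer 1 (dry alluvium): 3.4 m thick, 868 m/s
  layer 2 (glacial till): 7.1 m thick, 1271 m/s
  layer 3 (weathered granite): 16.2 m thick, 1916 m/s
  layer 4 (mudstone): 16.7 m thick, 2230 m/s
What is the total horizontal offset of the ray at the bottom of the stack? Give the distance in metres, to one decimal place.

6.9 m

Ray parameter p = sin 4.2° / 868 m/s = 8.4376e-05 s/m.
Layer 1: θ = 4.20°; offset = 3.4·tan 4.20° = 0.250 m.
Layer 2: sin θ = p·1271 = 0.1072 → θ = 6.16°; offset = 7.1·tan 6.16° = 0.766 m.
Layer 3: sin θ = p·1916 = 0.1617 → θ = 9.30°; offset = 16.2·tan 9.30° = 2.654 m.
Layer 4: sin θ = p·2230 = 0.1882 → θ = 10.85°; offset = 16.7·tan 10.85° = 3.199 m.
Total horizontal offset = 6.869 m.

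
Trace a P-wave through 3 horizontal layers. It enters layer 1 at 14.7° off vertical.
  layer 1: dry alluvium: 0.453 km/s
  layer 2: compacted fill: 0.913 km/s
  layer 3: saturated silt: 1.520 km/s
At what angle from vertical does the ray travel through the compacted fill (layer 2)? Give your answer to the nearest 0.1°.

30.8°

Ray parameter p = sin 14.7° / 0.453 = 5.6017e-01 s/km.
sin θ_2 = p·V_2 = 5.6017e-01 × 0.913 = 0.5114.
θ_2 = 30.76° from the vertical.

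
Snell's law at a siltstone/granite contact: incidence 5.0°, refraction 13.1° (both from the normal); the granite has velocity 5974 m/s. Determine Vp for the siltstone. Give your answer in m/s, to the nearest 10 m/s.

2300 m/s

Snell's law: sin 5.0°/V₁ = sin 13.1°/V₂.
V₁ = V₂·sin 5.0°/sin 13.1° = 5974 × 0.3845 = 2297.22 m/s.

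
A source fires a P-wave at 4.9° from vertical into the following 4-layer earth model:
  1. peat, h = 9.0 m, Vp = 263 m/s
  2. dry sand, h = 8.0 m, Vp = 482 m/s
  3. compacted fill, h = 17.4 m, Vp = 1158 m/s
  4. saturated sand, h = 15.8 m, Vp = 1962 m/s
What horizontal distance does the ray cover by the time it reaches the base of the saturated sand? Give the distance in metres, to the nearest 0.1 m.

22.2 m

Apply Snell's law at each interface; in layer i the horizontal offset is hᵢ·tan θᵢ.
Layer 1: θ = 4.90°; offset = 9.0·tan 4.90° = 0.772 m.
Layer 2: sin θ = 482·sin 4.9°/263 = 0.1565, θ = 9.01°; offset = 8.0·tan 9.01° = 1.268 m.
Layer 3: sin θ = 1158·sin 4.9°/263 = 0.3761, θ = 22.09°; offset = 17.4·tan 22.09° = 7.063 m.
Layer 4: sin θ = 1962·sin 4.9°/263 = 0.6372, θ = 39.58°; offset = 15.8·tan 39.58° = 13.064 m.
Total horizontal offset = 22.166 m.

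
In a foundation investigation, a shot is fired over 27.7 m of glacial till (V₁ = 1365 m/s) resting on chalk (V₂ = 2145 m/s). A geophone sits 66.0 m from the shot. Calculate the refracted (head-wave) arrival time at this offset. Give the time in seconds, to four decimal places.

0.0621 s

θ_c = arcsin(V₁/V₂) = arcsin(1365/2145) = 39.52°, cos θ_c = 0.7714.
Intercept time tᵢ = 2h cos θ_c / V₁ = 2·27.7·0.7714/1365 = 0.03131 s.
t = x/V₂ + tᵢ = 66.0/2145 + 0.03131 = 0.06208 s.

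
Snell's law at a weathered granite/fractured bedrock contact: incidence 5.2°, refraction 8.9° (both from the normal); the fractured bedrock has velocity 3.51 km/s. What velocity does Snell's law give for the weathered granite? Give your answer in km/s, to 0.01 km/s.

2.06 km/s

sin 5.2° = 0.0906; sin 8.9° = 0.1547.
V₁ = V₂·(sin θ₁/sin θ₂) = 3.51·(0.0906/0.1547) = 2.06 km/s.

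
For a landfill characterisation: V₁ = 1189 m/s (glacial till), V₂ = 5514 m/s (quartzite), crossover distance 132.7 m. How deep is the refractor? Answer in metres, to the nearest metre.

53 m

h = (x_cross/2)·√((V₂−V₁)/(V₂+V₁)).
(V₂−V₁)/(V₂+V₁) = (5514−1189)/(5514+1189) = 0.6452; √ = 0.8033.
h = (132.7/2)·0.8033 = 53.30 m.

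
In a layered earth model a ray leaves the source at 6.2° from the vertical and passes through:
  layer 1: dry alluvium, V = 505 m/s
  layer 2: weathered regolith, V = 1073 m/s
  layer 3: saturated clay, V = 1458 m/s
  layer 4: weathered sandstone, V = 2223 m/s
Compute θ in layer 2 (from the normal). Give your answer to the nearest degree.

13°

Snell's law across each interface conserves sin θ / V, so sin θ_2 = V_2·sin θ₁/V₁.
sin θ_2 = 1073 × sin 6.2° / 505 = 0.2295.
θ_2 = 13.27° from the vertical.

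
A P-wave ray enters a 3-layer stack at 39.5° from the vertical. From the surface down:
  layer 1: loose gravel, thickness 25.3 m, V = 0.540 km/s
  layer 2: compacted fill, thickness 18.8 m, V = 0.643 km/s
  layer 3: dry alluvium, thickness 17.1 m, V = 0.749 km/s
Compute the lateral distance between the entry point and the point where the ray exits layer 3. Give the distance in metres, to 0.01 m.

74.71 m

p = sin θ₁/V₁ = sin 39.5°/0.540 = 1.1779e+00 s/km is conserved through the stack.
Layer 1: θ = 39.50°; offset = 25.3·tan 39.50° = 20.8557 m.
Layer 2: sin θ = p·0.643 = 0.7574 → θ = 49.24°; offset = 18.8·tan 49.24° = 21.8076 m.
Layer 3: sin θ = p·0.749 = 0.8823 → θ = 61.92°; offset = 17.1·tan 61.92° = 32.0479 m.
Total horizontal offset = 74.7112 m.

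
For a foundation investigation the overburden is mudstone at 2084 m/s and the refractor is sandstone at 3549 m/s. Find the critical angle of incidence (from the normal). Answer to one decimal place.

36.0°

Critical incidence: sin θ_c = V₁/V₂ = 2084/3549 = 0.5872.
θ_c = arcsin 0.5872 = 35.96°.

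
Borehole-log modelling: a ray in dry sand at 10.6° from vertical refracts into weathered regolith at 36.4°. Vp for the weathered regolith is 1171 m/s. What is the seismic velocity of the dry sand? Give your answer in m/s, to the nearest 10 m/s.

Snell's law: sin 10.6°/V₁ = sin 36.4°/V₂.
V₁ = V₂·sin 10.6°/sin 36.4° = 1171 × 0.3100 = 362.99 m/s.

360 m/s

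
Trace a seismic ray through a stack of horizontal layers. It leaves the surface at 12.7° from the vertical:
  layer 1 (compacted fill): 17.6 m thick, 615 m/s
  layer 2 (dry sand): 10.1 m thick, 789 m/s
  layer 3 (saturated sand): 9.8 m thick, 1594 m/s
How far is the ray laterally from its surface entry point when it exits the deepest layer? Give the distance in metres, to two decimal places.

Apply Snell's law at each interface; in layer i the horizontal offset is hᵢ·tan θᵢ.
Layer 1: θ = 12.70°; offset = 17.6·tan 12.70° = 3.9663 m.
Layer 2: sin θ = 789·sin 12.7°/615 = 0.2820, θ = 16.38°; offset = 10.1·tan 16.38° = 2.9692 m.
Layer 3: sin θ = 1594·sin 12.7°/615 = 0.5698, θ = 34.74°; offset = 9.8·tan 34.74° = 6.7953 m.
Σ offsets = 13.7308 m.

13.73 m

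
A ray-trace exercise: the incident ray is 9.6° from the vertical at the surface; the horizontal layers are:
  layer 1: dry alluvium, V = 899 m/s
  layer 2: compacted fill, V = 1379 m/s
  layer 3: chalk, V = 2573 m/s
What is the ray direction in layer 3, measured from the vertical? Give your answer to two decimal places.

28.51°

Ray parameter p = sin 9.6° / 899 = 1.8550e-04 s/m.
sin θ_3 = p·V_3 = 1.8550e-04 × 2573 = 0.4773.
θ_3 = arcsin 0.4773 = 28.51°.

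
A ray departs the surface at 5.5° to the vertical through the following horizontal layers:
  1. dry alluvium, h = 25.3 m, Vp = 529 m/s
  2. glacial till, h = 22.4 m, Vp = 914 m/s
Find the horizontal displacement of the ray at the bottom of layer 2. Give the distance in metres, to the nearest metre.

6 m

Ray parameter p = sin 5.5° / 529 m/s = 1.8118e-04 s/m.
Layer 1: θ = 5.50°; offset = 25.3·tan 5.50° = 2.436 m.
Layer 2: sin θ = p·914 = 0.1656 → θ = 9.53°; offset = 22.4·tan 9.53° = 3.761 m.
Σ offsets = 6.198 m.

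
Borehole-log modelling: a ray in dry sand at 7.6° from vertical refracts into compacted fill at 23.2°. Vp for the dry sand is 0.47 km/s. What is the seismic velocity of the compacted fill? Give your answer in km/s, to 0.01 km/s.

sin 7.6° = 0.1323; sin 23.2° = 0.3939.
V₂ = V₁·(sin θ₂/sin θ₁) = 0.47·(0.3939/0.1323) = 1.40 km/s.

1.40 km/s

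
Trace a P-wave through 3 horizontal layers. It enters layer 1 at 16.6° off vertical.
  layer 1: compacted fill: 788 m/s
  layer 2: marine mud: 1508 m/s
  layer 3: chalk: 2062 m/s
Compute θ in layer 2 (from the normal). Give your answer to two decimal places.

Snell's law across each interface conserves sin θ / V, so sin θ_2 = V_2·sin θ₁/V₁.
sin θ_2 = 1508 × sin 16.6° / 788 = 0.5467.
θ_2 = arcsin 0.5467 = 33.14°.

33.14°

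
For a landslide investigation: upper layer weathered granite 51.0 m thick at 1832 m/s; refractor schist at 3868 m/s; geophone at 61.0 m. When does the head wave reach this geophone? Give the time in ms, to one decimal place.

θ_c = arcsin(V₁/V₂) = arcsin(1832/3868) = 28.27°, cos θ_c = 0.8807.
Intercept time tᵢ = 2h cos θ_c / V₁ = 2·51.0·0.8807/1832 = 0.04904 s.
t = x/V₂ + tᵢ = 61.0/3868 + 0.04904 = 0.06481 s.

64.8 ms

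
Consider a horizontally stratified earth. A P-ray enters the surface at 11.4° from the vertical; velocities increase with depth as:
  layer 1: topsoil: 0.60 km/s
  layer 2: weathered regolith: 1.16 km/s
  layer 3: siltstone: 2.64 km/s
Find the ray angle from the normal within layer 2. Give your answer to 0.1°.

Snell's law across each interface conserves sin θ / V, so sin θ_2 = V_2·sin θ₁/V₁.
sin θ_2 = 1.16 × sin 11.4° / 0.60 = 0.3821.
θ_2 = 22.47° from the vertical.

22.5°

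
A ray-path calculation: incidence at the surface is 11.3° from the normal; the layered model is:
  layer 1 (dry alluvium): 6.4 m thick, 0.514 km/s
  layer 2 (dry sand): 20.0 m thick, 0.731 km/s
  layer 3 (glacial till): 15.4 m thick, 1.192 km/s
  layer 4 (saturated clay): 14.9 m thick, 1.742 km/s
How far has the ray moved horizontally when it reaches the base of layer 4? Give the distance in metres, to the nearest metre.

Ray parameter p = sin 11.3° / 0.514 km/s = 3.8122e-01 s/km.
Layer 1: θ = 11.30°; offset = 6.4·tan 11.30° = 1.279 m.
Layer 2: sin θ = p·0.731 = 0.2787 → θ = 16.18°; offset = 20.0·tan 16.18° = 5.803 m.
Layer 3: sin θ = p·1.192 = 0.4544 → θ = 27.03°; offset = 15.4·tan 27.03° = 7.856 m.
Layer 4: sin θ = p·1.742 = 0.6641 → θ = 41.61°; offset = 14.9·tan 41.61° = 13.234 m.
Summing the layer offsets gives 28.172 m.

28 m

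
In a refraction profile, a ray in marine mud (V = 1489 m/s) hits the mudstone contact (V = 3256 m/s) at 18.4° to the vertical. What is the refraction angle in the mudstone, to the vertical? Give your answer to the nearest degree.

44°

sin θ₁/V₁ = sin θ₂/V₂ ⇒ sin θ₂ = 3256·sin 18.4°/1489 = 3256·0.3156/1489 = 0.6902.
θ₂ = sin⁻¹(0.6902) = 43.65° (from vertical).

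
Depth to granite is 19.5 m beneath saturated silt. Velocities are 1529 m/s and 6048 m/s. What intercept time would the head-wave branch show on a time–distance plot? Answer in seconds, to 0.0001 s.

θ_c = arcsin(V₁/V₂) = arcsin(1529/6048) = 14.64°; cos θ_c = 0.9675.
tᵢ = 2h·cos θ_c / V₁ = 2·19.5·0.9675 / 1529 = 0.02468 s.

0.0247 s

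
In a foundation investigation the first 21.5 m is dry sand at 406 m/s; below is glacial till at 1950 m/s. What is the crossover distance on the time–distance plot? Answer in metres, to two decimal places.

x_cross = 2h·√((V₂+V₁)/(V₂−V₁)).
(V₂+V₁)/(V₂−V₁) = (1950+406)/(1950−406) = 1.5259; √ = 1.2353.
x_cross = 2·21.5·1.2353 = 53.12 m.

53.12 m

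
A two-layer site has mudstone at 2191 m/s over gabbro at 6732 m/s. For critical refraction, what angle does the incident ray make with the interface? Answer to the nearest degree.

71°

At critical incidence the refracted ray runs along the interface (θ₂ = 90°), so sin θ_c = V₁/V₂.
θ_c = arcsin(2191/6732) = arcsin 0.3255 = 18.99°.
Measured from the interface: 90° − 18.99° = 71.01°.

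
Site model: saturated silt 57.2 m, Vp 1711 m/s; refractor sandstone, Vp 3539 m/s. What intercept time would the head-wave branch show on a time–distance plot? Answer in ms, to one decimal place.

θ_c = arcsin(V₁/V₂) = arcsin(1711/3539) = 28.91°; cos θ_c = 0.8754.
tᵢ = 2h·cos θ_c / V₁ = 2·57.2·0.8754 / 1711 = 0.05853 s.

58.5 ms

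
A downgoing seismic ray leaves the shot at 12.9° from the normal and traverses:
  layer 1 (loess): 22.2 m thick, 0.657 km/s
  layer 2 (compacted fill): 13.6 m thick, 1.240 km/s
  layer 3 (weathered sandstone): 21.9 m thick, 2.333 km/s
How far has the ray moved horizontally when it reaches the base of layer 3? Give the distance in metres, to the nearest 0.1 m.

39.9 m

Apply Snell's law at each interface; in layer i the horizontal offset is hᵢ·tan θᵢ.
Layer 1: θ = 12.90°; offset = 22.2·tan 12.90° = 5.084 m.
Layer 2: sin θ = 1.240·sin 12.9°/0.657 = 0.4214, θ = 24.92°; offset = 13.6·tan 24.92° = 6.319 m.
Layer 3: sin θ = 2.333·sin 12.9°/0.657 = 0.7928, θ = 52.44°; offset = 21.9·tan 52.44° = 28.483 m.
Summing the layer offsets gives 39.886 m.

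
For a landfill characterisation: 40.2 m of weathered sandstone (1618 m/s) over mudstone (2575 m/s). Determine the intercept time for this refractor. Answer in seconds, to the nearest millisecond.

0.039 s

θ_c = arcsin(V₁/V₂) = arcsin(1618/2575) = 38.93°; cos θ_c = 0.7779.
tᵢ = 2h·cos θ_c / V₁ = 2·40.2·0.7779 / 1618 = 0.03866 s.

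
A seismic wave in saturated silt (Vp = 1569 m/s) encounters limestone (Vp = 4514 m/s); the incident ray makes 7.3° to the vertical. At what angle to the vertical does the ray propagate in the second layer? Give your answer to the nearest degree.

21°

Snell's law: sin θ₂ = (V₂/V₁)·sin θ₁ = (4514/1569)·sin 7.3° = 0.3656.
θ₂ = arcsin 0.3656 = 21.44° from the normal.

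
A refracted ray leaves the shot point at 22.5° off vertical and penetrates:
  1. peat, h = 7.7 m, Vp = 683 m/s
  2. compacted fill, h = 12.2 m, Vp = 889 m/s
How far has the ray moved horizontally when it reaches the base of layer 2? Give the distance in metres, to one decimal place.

Apply Snell's law at each interface; in layer i the horizontal offset is hᵢ·tan θᵢ.
Layer 1: θ = 22.50°; offset = 7.7·tan 22.50° = 3.189 m.
Layer 2: sin θ = 889·sin 22.5°/683 = 0.4981, θ = 29.87°; offset = 12.2·tan 29.87° = 7.008 m.
Total horizontal offset = 10.198 m.

10.2 m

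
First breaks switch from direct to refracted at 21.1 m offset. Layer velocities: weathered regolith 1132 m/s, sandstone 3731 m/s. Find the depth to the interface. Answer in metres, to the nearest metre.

x_cross = 2h·√((V₂+V₁)/(V₂−V₁)) → h = x_cross / (2·√((V₂+V₁)/(V₂−V₁))).
√((V₂+V₁)/(V₂−V₁)) = √((3731+1132)/(3731−1132)) = 1.3679.
h = 21.1 / (2·1.3679) = 7.71 m.

8 m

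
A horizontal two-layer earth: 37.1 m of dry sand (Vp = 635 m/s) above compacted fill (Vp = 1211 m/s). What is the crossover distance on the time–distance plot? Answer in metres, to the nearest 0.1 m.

x_cross = 2h·√((V₂+V₁)/(V₂−V₁)).
(V₂+V₁)/(V₂−V₁) = (1211+635)/(1211−635) = 3.2049; √ = 1.7902.
x_cross = 2·37.1·1.7902 = 132.83 m.

132.8 m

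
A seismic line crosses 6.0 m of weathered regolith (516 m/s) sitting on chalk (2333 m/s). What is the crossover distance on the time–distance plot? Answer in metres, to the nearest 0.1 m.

15.0 m

x_cross = 2h·√((V₂+V₁)/(V₂−V₁)).
(V₂+V₁)/(V₂−V₁) = (2333+516)/(2333−516) = 1.5680; √ = 1.2522.
x_cross = 2·6.0·1.2522 = 15.03 m.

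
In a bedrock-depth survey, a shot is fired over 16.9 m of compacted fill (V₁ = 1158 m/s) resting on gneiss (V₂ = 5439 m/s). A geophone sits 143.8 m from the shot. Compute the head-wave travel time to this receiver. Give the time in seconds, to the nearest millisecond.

t = x/V₂ + 2h·√(V₂²−V₁²)/(V₁V₂).
√(V₂²−V₁²) = √(5439²−1158²) = 5314.3 m/s; delay term = 2·16.9·5314.3/(1158·5439) = 0.02852 s.
t = 143.8/5439 + 0.02852 = 0.05496 s.

0.055 s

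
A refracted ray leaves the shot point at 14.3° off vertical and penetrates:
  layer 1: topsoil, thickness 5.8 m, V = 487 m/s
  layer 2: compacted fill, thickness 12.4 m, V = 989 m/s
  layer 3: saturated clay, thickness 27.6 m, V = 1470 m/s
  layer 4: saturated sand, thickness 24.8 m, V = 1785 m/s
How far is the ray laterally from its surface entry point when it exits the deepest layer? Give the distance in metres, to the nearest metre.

92 m

Ray parameter p = sin 14.3° / 487 m/s = 5.0718e-04 s/m.
Layer 1: θ = 14.30°; offset = 5.8·tan 14.30° = 1.478 m.
Layer 2: sin θ = p·989 = 0.5016 → θ = 30.11°; offset = 12.4·tan 30.11° = 7.190 m.
Layer 3: sin θ = p·1470 = 0.7456 → θ = 48.21°; offset = 27.6·tan 48.21° = 30.877 m.
Layer 4: sin θ = p·1785 = 0.9053 → θ = 64.87°; offset = 24.8·tan 64.87° = 52.863 m.
Σ offsets = 92.408 m.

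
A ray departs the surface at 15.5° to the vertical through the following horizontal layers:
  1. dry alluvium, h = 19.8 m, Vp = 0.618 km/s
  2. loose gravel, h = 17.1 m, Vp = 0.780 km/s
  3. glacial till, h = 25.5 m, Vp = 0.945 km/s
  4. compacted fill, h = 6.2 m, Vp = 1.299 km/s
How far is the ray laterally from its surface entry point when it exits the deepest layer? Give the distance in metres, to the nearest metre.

Ray parameter p = sin 15.5° / 0.618 km/s = 4.3242e-01 s/km.
Layer 1: θ = 15.50°; offset = 19.8·tan 15.50° = 5.491 m.
Layer 2: sin θ = p·0.780 = 0.3373 → θ = 19.71°; offset = 17.1·tan 19.71° = 6.127 m.
Layer 3: sin θ = p·0.945 = 0.4086 → θ = 24.12°; offset = 25.5·tan 24.12° = 11.417 m.
Layer 4: sin θ = p·1.299 = 0.5617 → θ = 34.17°; offset = 6.2·tan 34.17° = 4.210 m.
Total horizontal offset = 27.244 m.

27 m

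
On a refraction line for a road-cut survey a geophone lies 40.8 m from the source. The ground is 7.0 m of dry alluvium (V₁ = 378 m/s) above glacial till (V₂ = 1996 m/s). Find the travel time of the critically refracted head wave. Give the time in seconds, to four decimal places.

0.0568 s

θ_c = arcsin(V₁/V₂) = arcsin(378/1996) = 10.92°, cos θ_c = 0.9819.
Intercept time tᵢ = 2h cos θ_c / V₁ = 2·7.0·0.9819/378 = 0.03637 s.
t = x/V₂ + tᵢ = 40.8/1996 + 0.03637 = 0.05681 s.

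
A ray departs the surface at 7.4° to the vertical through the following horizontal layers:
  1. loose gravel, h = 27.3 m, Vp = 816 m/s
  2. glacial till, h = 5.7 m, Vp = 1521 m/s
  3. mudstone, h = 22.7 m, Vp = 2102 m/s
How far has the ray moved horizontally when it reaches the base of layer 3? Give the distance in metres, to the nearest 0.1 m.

p = sin θ₁/V₁ = sin 7.4°/816 = 1.5784e-04 s/m is conserved through the stack.
Layer 1: θ = 7.40°; offset = 27.3·tan 7.40° = 3.546 m.
Layer 2: sin θ = p·1521 = 0.2401 → θ = 13.89°; offset = 5.7·tan 13.89° = 1.410 m.
Layer 3: sin θ = p·2102 = 0.3318 → θ = 19.38°; offset = 22.7·tan 19.38° = 7.983 m.
Total horizontal offset = 12.939 m.

12.9 m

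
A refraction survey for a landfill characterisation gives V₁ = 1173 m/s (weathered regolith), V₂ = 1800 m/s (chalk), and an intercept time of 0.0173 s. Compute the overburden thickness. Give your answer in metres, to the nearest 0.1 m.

13.4 m

h = tᵢ·V₁·V₂ / (2·√(V₂²−V₁²)).
√(V₂²−V₁²) = √(1800² − 1173²) = 1365.3 m/s.
h = 0.0173 s × 1173 × 1800 / (2 × 1365.3) = 13.38 m.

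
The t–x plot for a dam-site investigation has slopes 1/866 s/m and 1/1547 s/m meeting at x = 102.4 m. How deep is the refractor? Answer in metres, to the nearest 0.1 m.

h = (x_cross/2)·√((V₂−V₁)/(V₂+V₁)).
(V₂−V₁)/(V₂+V₁) = (1547−866)/(1547+866) = 0.2822; √ = 0.5312.
h = (102.4/2)·0.5312 = 27.20 m.

27.2 m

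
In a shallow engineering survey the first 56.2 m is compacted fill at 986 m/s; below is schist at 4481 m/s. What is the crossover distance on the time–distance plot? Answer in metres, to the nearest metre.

141 m

θ_c = arcsin(986/4481) = 12.71°, so cos θ_c = 0.9755 and tᵢ = 2h cos θ_c/V₁ = 0.1112 s.
At crossover x/V₁ = x/V₂ + tᵢ ⇒ x = tᵢ/(1/V₁ − 1/V₂) = 0.11120/(1.0142e-03 − 2.2316e-04) = 140.58 m.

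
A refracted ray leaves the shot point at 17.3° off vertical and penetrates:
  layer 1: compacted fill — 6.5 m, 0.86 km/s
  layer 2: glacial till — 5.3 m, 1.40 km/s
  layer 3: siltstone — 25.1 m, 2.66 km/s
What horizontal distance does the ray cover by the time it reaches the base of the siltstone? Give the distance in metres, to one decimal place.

63.8 m

Ray parameter p = sin 17.3° / 0.86 km/s = 3.4578e-01 s/km.
Layer 1: θ = 17.30°; offset = 6.5·tan 17.30° = 2.025 m.
Layer 2: sin θ = p·1.40 = 0.4841 → θ = 28.95°; offset = 5.3·tan 28.95° = 2.932 m.
Layer 3: sin θ = p·2.66 = 0.9198 → θ = 66.90°; offset = 25.1·tan 66.90° = 58.832 m.
Σ offsets = 63.789 m.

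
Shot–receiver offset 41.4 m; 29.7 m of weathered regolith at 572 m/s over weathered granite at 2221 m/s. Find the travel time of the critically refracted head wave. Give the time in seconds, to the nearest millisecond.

0.119 s

θ_c = arcsin(V₁/V₂) = arcsin(572/2221) = 14.92°, cos θ_c = 0.9663.
Intercept time tᵢ = 2h cos θ_c / V₁ = 2·29.7·0.9663/572 = 0.10034 s.
t = x/V₂ + tᵢ = 41.4/2221 + 0.10034 = 0.11898 s.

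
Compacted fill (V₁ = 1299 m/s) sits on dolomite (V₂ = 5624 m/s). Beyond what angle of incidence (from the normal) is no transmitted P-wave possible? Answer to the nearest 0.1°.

Critical incidence: sin θ_c = V₁/V₂ = 1299/5624 = 0.2310.
θ_c = arcsin 0.2310 = 13.35°.

13.4°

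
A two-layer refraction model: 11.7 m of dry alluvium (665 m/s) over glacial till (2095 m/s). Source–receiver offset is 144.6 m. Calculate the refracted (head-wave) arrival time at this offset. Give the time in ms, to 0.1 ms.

102.4 ms

θ_c = arcsin(V₁/V₂) = arcsin(665/2095) = 18.51°, cos θ_c = 0.9483.
Intercept time tᵢ = 2h cos θ_c / V₁ = 2·11.7·0.9483/665 = 0.03337 s.
t = x/V₂ + tᵢ = 144.6/2095 + 0.03337 = 0.10239 s.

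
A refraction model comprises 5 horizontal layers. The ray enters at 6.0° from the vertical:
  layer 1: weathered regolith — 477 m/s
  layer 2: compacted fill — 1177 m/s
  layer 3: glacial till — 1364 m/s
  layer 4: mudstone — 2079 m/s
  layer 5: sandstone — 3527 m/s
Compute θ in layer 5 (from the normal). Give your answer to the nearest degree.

51°

Ray parameter p = sin 6.0° / 477 = 2.1914e-04 s/m.
sin θ_5 = p·V_5 = 2.1914e-04 × 3527 = 0.7729.
θ_5 = 50.61° from the vertical.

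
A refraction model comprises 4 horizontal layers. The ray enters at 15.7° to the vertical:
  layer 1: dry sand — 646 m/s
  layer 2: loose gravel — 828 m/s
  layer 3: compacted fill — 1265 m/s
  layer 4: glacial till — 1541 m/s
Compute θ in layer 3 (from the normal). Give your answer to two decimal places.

Ray parameter p = sin 15.7° / 646 = 4.1889e-04 s/m.
sin θ_3 = p·V_3 = 4.1889e-04 × 1265 = 0.5299.
θ_3 = arcsin 0.5299 = 32.00°.

32.00°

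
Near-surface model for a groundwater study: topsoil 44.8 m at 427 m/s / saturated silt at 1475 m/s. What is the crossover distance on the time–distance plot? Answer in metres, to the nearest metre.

x_cross = 2h·√((V₂+V₁)/(V₂−V₁)).
(V₂+V₁)/(V₂−V₁) = (1475+427)/(1475−427) = 1.8149; √ = 1.3472.
x_cross = 2·44.8·1.3472 = 120.71 m.

121 m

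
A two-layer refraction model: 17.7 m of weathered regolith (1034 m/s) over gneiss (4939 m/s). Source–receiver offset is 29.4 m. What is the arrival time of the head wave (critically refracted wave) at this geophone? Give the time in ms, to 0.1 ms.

θ_c = arcsin(V₁/V₂) = arcsin(1034/4939) = 12.08°, cos θ_c = 0.9778.
Intercept time tᵢ = 2h cos θ_c / V₁ = 2·17.7·0.9778/1034 = 0.03348 s.
t = x/V₂ + tᵢ = 29.4/4939 + 0.03348 = 0.03943 s.

39.4 ms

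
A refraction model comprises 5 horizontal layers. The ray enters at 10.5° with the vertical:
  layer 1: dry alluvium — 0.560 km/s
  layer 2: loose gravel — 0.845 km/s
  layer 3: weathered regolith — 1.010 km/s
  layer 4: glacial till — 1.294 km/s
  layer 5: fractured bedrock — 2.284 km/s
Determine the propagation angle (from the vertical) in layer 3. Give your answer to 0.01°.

19.19°

Ray parameter p = sin 10.5° / 0.560 = 3.2542e-01 s/km.
sin θ_3 = p·V_3 = 3.2542e-01 × 1.010 = 0.3287.
θ_3 = 19.19° from the vertical.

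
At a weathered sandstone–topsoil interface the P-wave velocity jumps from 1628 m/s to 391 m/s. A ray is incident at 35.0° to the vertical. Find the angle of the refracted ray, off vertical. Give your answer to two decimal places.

Snell's law: sin θ₂ = (V₂/V₁)·sin θ₁ = (391/1628)·sin 35.0° = 0.1378.
θ₂ = sin⁻¹(0.1378) = 7.92° (from vertical).

7.92°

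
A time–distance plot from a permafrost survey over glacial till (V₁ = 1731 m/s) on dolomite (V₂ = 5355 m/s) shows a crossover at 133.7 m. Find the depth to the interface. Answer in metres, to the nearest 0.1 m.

47.8 m

x_cross = 2h·√((V₂+V₁)/(V₂−V₁)) → h = x_cross / (2·√((V₂+V₁)/(V₂−V₁))).
√((V₂+V₁)/(V₂−V₁)) = √((5355+1731)/(5355−1731)) = 1.3983.
h = 133.7 / (2·1.3983) = 47.81 m.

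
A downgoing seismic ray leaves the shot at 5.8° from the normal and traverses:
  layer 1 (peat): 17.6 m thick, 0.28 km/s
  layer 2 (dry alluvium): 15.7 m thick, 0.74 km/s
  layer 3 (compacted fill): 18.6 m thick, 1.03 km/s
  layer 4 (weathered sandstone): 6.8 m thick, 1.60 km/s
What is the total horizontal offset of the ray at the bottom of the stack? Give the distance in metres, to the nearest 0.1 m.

Apply Snell's law at each interface; in layer i the horizontal offset is hᵢ·tan θᵢ.
Layer 1: θ = 5.80°; offset = 17.6·tan 5.80° = 1.788 m.
Layer 2: sin θ = 0.74·sin 5.8°/0.28 = 0.2671, θ = 15.49°; offset = 15.7·tan 15.49° = 4.351 m.
Layer 3: sin θ = 1.03·sin 5.8°/0.28 = 0.3717, θ = 21.82°; offset = 18.6·tan 21.82° = 7.448 m.
Layer 4: sin θ = 1.60·sin 5.8°/0.28 = 0.5775, θ = 35.27°; offset = 6.8·tan 35.27° = 4.810 m.
Summing the layer offsets gives 18.397 m.

18.4 m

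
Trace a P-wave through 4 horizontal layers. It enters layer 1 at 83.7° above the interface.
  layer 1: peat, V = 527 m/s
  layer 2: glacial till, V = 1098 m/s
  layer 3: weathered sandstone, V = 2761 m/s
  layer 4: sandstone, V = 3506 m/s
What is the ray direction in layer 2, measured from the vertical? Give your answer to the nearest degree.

From the normal: θ₁ = 90° − 83.7° = 6.3°.
Snell's law across each interface conserves sin θ / V, so sin θ_2 = V_2·sin θ₁/V₁.
sin θ_2 = 1098 × sin 6.3° / 527 = 0.2286.
θ_2 = arcsin 0.2286 = 13.22°.

13°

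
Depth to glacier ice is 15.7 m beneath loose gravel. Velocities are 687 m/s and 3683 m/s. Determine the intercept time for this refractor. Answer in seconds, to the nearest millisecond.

0.045 s

tᵢ = 2h·√(V₂²−V₁²)/(V₁V₂).
√(V₂²−V₁²) = √(3683²−687²) = 3618.4 m/s.
tᵢ = 2·15.7·3618.4/(687·3683) = 0.04490 s.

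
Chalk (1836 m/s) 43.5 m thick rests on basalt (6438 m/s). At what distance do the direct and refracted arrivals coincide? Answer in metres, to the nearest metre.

x_cross = 2h·√((V₂+V₁)/(V₂−V₁)).
(V₂+V₁)/(V₂−V₁) = (6438+1836)/(6438−1836) = 1.7979; √ = 1.3409.
x_cross = 2·43.5·1.3409 = 116.66 m.

117 m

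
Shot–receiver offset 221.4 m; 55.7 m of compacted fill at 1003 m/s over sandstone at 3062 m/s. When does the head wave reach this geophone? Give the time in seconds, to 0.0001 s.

t = x/V₂ + 2h·√(V₂²−V₁²)/(V₁V₂).
√(V₂²−V₁²) = √(3062²−1003²) = 2893.1 m/s; delay term = 2·55.7·2893.1/(1003·3062) = 0.10494 s.
t = 221.4/3062 + 0.10494 = 0.17724 s.

0.1772 s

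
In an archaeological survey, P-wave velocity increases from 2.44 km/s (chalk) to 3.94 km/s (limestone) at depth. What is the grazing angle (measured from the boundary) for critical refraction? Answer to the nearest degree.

52°

Critical incidence: sin θ_c = V₁/V₂ = 2.44/3.94 = 0.6193.
θ_c = arcsin 0.6193 = 38.26°.
Measured from the interface: 90° − 38.26° = 51.74°.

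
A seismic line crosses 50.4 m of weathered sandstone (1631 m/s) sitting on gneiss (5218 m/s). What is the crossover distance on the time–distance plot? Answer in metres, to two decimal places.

θ_c = arcsin(1631/5218) = 18.21°, so cos θ_c = 0.9499 and tᵢ = 2h cos θ_c/V₁ = 0.0587 s.
At crossover x/V₁ = x/V₂ + tᵢ ⇒ x = tᵢ/(1/V₁ − 1/V₂) = 0.05871/(6.1312e-04 − 1.9164e-04) = 139.29 m.

139.29 m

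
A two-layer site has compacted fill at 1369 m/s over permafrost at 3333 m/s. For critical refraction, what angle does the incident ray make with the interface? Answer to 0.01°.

Critical incidence: sin θ_c = V₁/V₂ = 1369/3333 = 0.4107.
θ_c = arcsin 0.4107 = 24.25°.
Measured from the interface: 90° − 24.25° = 65.75°.

65.75°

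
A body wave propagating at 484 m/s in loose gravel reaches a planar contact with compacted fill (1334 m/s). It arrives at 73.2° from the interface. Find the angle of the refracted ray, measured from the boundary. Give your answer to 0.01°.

Convert to the normal: θ₁ = 90° − 73.2° = 16.8°.
Snell's law: sin θ₂ = (V₂/V₁)·sin θ₁ = (1334/484)·sin 16.8° = 0.7966.
θ₂ = sin⁻¹(0.7966) = 52.81° (from vertical).
From the interface: 90° − 52.81° = 37.19°.

37.19°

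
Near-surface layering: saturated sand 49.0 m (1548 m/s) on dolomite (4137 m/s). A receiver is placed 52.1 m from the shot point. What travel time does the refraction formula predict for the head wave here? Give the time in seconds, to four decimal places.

0.0713 s

t = x/V₂ + 2h·√(V₂²−V₁²)/(V₁V₂).
√(V₂²−V₁²) = √(4137²−1548²) = 3836.5 m/s; delay term = 2·49.0·3836.5/(1548·4137) = 0.05871 s.
t = 52.1/4137 + 0.05871 = 0.07130 s.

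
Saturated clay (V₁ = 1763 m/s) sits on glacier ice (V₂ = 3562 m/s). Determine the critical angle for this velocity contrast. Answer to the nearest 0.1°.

At critical incidence the refracted ray runs along the interface (θ₂ = 90°), so sin θ_c = V₁/V₂.
θ_c = arcsin(1763/3562) = arcsin 0.4949 = 29.67°.

29.7°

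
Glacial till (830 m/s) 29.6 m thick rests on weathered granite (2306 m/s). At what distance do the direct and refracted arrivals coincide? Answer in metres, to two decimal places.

x_cross = 2h·√((V₂+V₁)/(V₂−V₁)).
(V₂+V₁)/(V₂−V₁) = (2306+830)/(2306−830) = 2.1247; √ = 1.4576.
x_cross = 2·29.6·1.4576 = 86.29 m.

86.29 m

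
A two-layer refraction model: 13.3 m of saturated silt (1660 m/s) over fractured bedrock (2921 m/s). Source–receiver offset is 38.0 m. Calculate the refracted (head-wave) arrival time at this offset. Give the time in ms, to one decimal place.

t = x/V₂ + 2h·√(V₂²−V₁²)/(V₁V₂).
√(V₂²−V₁²) = √(2921²−1660²) = 2403.5 m/s; delay term = 2·13.3·2403.5/(1660·2921) = 0.01318 s.
t = 38.0/2921 + 0.01318 = 0.02619 s.

26.2 ms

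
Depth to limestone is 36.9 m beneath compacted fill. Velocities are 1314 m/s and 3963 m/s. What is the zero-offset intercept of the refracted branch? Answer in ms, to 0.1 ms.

θ_c = arcsin(V₁/V₂) = arcsin(1314/3963) = 19.36°; cos θ_c = 0.9434.
tᵢ = 2h·cos θ_c / V₁ = 2·36.9·0.9434 / 1314 = 0.05299 s.

53.0 ms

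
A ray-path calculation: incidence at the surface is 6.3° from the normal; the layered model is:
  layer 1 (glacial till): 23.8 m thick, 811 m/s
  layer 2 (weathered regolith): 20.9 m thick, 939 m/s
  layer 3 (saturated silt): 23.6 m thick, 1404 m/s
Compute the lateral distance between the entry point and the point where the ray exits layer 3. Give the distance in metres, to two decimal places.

9.87 m

Ray parameter p = sin 6.3° / 811 m/s = 1.3531e-04 s/m.
Layer 1: θ = 6.30°; offset = 23.8·tan 6.30° = 2.6275 m.
Layer 2: sin θ = p·939 = 0.1271 → θ = 7.30°; offset = 20.9·tan 7.30° = 2.6771 m.
Layer 3: sin θ = p·1404 = 0.1900 → θ = 10.95°; offset = 23.6·tan 10.95° = 4.5665 m.
Total horizontal offset = 9.8711 m.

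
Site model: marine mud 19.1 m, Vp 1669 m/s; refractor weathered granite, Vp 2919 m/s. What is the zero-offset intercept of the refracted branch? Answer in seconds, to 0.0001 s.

θ_c = arcsin(V₁/V₂) = arcsin(1669/2919) = 34.87°; cos θ_c = 0.8204.
tᵢ = 2h·cos θ_c / V₁ = 2·19.1·0.8204 / 1669 = 0.01878 s.

0.0188 s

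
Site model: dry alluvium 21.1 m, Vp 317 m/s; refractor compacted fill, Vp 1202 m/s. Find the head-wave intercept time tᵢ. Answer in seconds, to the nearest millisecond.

0.128 s

θ_c = arcsin(V₁/V₂) = arcsin(317/1202) = 15.29°; cos θ_c = 0.9646.
tᵢ = 2h·cos θ_c / V₁ = 2·21.1·0.9646 / 317 = 0.12841 s.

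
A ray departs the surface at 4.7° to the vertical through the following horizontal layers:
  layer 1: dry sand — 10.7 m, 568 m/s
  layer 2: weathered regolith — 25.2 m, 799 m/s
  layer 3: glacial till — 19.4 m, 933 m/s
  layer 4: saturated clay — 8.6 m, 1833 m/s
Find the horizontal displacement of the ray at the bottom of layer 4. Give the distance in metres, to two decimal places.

Apply Snell's law at each interface; in layer i the horizontal offset is hᵢ·tan θᵢ.
Layer 1: θ = 4.70°; offset = 10.7·tan 4.70° = 0.8797 m.
Layer 2: sin θ = 799·sin 4.7°/568 = 0.1153, θ = 6.62°; offset = 25.2·tan 6.62° = 2.9241 m.
Layer 3: sin θ = 933·sin 4.7°/568 = 0.1346, θ = 7.74°; offset = 19.4·tan 7.74° = 2.6351 m.
Layer 4: sin θ = 1833·sin 4.7°/568 = 0.2644, θ = 15.33°; offset = 8.6·tan 15.33° = 2.3580 m.
Total horizontal offset = 8.7969 m.

8.80 m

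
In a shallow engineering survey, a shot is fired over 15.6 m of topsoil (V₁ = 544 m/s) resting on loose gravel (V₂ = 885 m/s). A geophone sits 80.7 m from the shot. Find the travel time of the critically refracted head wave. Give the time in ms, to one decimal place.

t = x/V₂ + 2h·√(V₂²−V₁²)/(V₁V₂).
√(V₂²−V₁²) = √(885²−544²) = 698.1 m/s; delay term = 2·15.6·698.1/(544·885) = 0.04524 s.
t = 80.7/885 + 0.04524 = 0.13642 s.

136.4 ms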